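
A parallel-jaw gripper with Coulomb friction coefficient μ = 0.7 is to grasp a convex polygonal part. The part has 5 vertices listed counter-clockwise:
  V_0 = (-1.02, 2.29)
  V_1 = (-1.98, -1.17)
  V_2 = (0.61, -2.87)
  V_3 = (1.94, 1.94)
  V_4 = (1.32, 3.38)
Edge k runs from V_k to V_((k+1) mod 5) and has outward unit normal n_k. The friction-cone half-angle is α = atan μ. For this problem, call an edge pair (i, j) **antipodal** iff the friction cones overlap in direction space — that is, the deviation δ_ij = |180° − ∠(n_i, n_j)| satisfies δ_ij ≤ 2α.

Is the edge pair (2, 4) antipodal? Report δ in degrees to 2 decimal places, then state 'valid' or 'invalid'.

δ = 49.57°, valid

α = atan 0.7 = 34.99°;  2α = 69.98°
edge 2: e_2 = (+1.33, +4.81);  n_2 = (+0.9638, -0.2665)
edge 4: e_4 = (-2.34, -1.09);  n_4 = (-0.4222, +0.9065)
∠(n_2, n_4) = 130.43°
δ = |180° − 130.43°| = 49.57°
49.57° ≤ 2α = 69.98°  →  valid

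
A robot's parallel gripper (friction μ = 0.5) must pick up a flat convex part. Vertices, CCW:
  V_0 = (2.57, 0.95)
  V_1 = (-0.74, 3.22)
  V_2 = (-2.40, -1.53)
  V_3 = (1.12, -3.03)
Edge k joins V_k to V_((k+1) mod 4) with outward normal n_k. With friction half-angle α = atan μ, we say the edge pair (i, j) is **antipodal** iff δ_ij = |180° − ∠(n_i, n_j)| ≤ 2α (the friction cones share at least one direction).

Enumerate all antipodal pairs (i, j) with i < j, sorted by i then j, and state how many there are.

α = atan 0.5 = 26.57°;  2α = 53.13°
n_0 = (+0.5656, +0.8247)
n_1 = (-0.9440, +0.3299)
n_2 = (-0.3920, -0.9200)
n_3 = (+0.9396, -0.3423)
  (0,1): δ = 74.82°  ·
  (0,2): δ = 11.36°  ✓
  (0,3): δ = 104.42°  ·
  (1,2): δ = 93.82°  ·
  (1,3): δ = 0.75°  ✓
  (2,3): δ = 86.94°  ·
antipodal pairs: 2

count = 2; pairs: (0,2), (1,3)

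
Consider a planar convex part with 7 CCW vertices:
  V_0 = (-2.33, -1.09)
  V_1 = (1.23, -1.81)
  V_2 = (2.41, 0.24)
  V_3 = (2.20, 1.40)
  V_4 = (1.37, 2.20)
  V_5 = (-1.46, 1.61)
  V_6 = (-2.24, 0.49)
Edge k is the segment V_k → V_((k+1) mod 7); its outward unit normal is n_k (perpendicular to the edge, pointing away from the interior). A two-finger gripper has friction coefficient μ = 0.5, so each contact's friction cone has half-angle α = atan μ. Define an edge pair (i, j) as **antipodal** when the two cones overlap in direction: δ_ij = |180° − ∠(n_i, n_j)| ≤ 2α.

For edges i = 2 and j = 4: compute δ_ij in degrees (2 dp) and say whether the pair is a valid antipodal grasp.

α = atan 0.5 = 26.57°;  2α = 53.13°
edge 2: e_2 = (-0.21, +1.16);  n_2 = (+0.9840, +0.1781)
edge 4: e_4 = (-2.83, -0.59);  n_4 = (-0.2041, +0.9790)
∠(n_2, n_4) = 91.51°
δ = |180° − 91.51°| = 88.49°
88.49° > 2α = 53.13°  →  invalid

δ = 88.49°, invalid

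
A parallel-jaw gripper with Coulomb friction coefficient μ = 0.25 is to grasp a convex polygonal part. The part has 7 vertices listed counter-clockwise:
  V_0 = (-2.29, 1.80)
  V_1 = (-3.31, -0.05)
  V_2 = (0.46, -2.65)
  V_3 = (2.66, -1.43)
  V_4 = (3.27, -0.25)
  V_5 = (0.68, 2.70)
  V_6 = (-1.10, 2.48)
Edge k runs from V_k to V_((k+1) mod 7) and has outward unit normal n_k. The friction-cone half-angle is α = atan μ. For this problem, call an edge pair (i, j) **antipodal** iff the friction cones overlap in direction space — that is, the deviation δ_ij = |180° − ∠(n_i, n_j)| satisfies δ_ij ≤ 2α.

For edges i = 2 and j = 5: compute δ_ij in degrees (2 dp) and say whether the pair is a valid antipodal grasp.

δ = 21.96°, valid

α = atan 0.25 = 14.04°;  2α = 28.07°
edge 2: e_2 = (+2.20, +1.22);  n_2 = (+0.4850, -0.8745)
edge 5: e_5 = (-1.78, -0.22);  n_5 = (-0.1227, +0.9924)
∠(n_2, n_5) = 158.04°
δ = |180° − 158.04°| = 21.96°
21.96° ≤ 2α = 28.07°  →  valid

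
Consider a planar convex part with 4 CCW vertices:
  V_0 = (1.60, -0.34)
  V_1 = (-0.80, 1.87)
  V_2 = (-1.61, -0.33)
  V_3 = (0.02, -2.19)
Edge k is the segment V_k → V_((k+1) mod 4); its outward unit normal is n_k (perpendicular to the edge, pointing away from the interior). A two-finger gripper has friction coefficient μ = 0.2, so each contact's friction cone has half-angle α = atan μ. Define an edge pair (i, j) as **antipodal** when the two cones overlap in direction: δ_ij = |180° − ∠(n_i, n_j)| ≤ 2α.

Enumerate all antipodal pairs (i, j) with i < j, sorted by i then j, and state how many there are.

count = 2; pairs: (0,2), (1,3)

α = atan 0.2 = 11.31°;  2α = 22.62°
n_0 = (+0.6774, +0.7356)
n_1 = (-0.9384, +0.3455)
n_2 = (-0.7521, -0.6591)
n_3 = (+0.7604, -0.6494)
  (0,1): δ = 67.57°  ·
  (0,2): δ = 6.13°  ✓
  (0,3): δ = 92.14°  ·
  (1,2): δ = 118.56°  ·
  (1,3): δ = 20.29°  ✓
  (2,3): δ = 81.73°  ·
antipodal pairs: 2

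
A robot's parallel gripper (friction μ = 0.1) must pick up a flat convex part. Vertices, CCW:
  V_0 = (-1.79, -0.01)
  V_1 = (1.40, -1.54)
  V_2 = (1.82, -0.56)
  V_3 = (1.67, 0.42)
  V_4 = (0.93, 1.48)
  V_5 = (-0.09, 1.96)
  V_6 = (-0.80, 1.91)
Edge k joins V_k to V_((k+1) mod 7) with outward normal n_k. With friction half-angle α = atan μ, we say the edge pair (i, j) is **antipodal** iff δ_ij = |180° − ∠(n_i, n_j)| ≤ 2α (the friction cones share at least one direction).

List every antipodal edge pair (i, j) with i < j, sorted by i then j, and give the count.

count = 2; pairs: (0,4), (1,6)

α = atan 0.1 = 5.71°;  2α = 11.42°
n_0 = (-0.4325, -0.9017)
n_1 = (+0.9191, -0.3939)
n_2 = (+0.9885, +0.1513)
n_3 = (+0.8200, +0.5724)
n_4 = (+0.4258, +0.9048)
n_5 = (-0.0702, +0.9975)
n_6 = (-0.8888, +0.4583)
  (0,1): δ = 87.58°  ·
  (0,2): δ = 55.67°  ·
  (0,3): δ = 29.46°  ·
  (0,4): δ = 0.42°  ✓
  (0,5): δ = 29.65°  ·
  (0,6): δ = 88.35°  ·
  (1,2): δ = 148.10°  ·
  (1,3): δ = 121.88°  ·
  (1,4): δ = 92.00°  ·
  (1,5): δ = 62.77°  ·
  (1,6): δ = 4.08°  ✓
  (2,3): δ = 153.78°  ·
  (2,4): δ = 123.90°  ·
  (2,5): δ = 94.67°  ·
  (2,6): δ = 35.98°  ·
  (3,4): δ = 150.12°  ·
  (3,5): δ = 120.89°  ·
  (3,6): δ = 62.20°  ·
  (4,5): δ = 150.77°  ·
  (4,6): δ = 92.08°  ·
  (5,6): δ = 121.31°  ·
antipodal pairs: 2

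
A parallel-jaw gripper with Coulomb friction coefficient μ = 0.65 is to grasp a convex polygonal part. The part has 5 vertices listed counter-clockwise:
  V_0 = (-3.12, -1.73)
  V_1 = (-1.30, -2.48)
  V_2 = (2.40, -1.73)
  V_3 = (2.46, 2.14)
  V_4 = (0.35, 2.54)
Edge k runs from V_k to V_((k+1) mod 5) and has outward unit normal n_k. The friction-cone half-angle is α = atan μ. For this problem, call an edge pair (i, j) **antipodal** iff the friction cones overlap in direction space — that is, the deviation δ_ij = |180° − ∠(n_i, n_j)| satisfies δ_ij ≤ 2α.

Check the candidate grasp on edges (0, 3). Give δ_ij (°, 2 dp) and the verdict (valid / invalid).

δ = 11.66°, valid

α = atan 0.65 = 33.02°;  2α = 66.05°
edge 0: e_0 = (+1.82, -0.75);  n_0 = (-0.3810, -0.9246)
edge 3: e_3 = (-2.11, +0.40);  n_3 = (+0.1863, +0.9825)
∠(n_0, n_3) = 168.34°
δ = |180° − 168.34°| = 11.66°
11.66° ≤ 2α = 66.05°  →  valid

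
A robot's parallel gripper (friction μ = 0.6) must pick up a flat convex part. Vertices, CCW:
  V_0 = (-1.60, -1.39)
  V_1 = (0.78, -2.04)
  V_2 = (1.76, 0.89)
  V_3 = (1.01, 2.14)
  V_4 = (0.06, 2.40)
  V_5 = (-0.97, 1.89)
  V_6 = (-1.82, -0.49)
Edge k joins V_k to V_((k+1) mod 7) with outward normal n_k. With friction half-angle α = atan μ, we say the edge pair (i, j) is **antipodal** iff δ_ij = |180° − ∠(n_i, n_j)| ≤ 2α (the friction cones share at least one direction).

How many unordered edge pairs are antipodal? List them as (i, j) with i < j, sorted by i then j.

count = 9; pairs: (0,2), (0,3), (0,4), (1,4), (1,5), (1,6), (2,5), (2,6), (3,6)

α = atan 0.6 = 30.96°;  2α = 61.93°
n_0 = (-0.2635, -0.9647)
n_1 = (+0.9484, -0.3172)
n_2 = (+0.8575, +0.5145)
n_3 = (+0.2640, +0.9645)
n_4 = (-0.4437, +0.8962)
n_5 = (-0.9417, +0.3363)
n_6 = (-0.9714, -0.2375)
  (0,1): δ = 93.22°  ·
  (0,2): δ = 43.76°  ✓
  (0,3): δ = 0.03°  ✓
  (0,4): δ = 41.62°  ✓
  (0,5): δ = 85.62°  ·
  (0,6): δ = 119.01°  ·
  (1,2): δ = 130.54°  ·
  (1,3): δ = 86.81°  ·
  (1,4): δ = 45.16°  ✓
  (1,5): δ = 1.16°  ✓
  (1,6): δ = 32.23°  ✓
  (2,3): δ = 136.27°  ·
  (2,4): δ = 94.62°  ·
  (2,5): δ = 50.62°  ✓
  (2,6): δ = 17.23°  ✓
  (3,4): δ = 138.35°  ·
  (3,5): δ = 94.35°  ·
  (3,6): δ = 60.96°  ✓
  (4,5): δ = 136.00°  ·
  (4,6): δ = 102.61°  ·
  (5,6): δ = 146.61°  ·
antipodal pairs: 9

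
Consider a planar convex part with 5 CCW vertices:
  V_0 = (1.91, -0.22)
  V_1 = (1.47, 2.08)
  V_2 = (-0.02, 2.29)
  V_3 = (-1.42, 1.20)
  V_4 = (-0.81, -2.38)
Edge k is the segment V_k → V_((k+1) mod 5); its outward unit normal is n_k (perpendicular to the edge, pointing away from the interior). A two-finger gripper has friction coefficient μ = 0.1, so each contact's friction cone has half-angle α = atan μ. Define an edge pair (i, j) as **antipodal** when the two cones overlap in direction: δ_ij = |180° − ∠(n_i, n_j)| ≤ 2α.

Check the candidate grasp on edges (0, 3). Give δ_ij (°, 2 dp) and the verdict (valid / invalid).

α = atan 0.1 = 5.71°;  2α = 11.42°
edge 0: e_0 = (-0.44, +2.30);  n_0 = (+0.9822, +0.1879)
edge 3: e_3 = (+0.61, -3.58);  n_3 = (-0.9858, -0.1680)
∠(n_0, n_3) = 178.84°
δ = |180° − 178.84°| = 1.16°
1.16° ≤ 2α = 11.42°  →  valid

δ = 1.16°, valid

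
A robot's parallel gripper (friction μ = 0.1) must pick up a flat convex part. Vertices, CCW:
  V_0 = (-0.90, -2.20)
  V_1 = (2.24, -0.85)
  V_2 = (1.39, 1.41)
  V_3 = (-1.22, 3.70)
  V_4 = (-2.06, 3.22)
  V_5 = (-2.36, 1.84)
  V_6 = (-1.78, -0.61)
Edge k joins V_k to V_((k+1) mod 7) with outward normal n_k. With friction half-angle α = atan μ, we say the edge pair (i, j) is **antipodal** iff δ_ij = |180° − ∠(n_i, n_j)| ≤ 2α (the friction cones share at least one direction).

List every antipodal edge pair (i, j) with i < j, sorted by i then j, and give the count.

α = atan 0.1 = 5.71°;  2α = 11.42°
n_0 = (+0.3950, -0.9187)
n_1 = (+0.9360, +0.3520)
n_2 = (+0.6595, +0.7517)
n_3 = (-0.4961, +0.8682)
n_4 = (-0.9772, +0.2124)
n_5 = (-0.9731, -0.2304)
n_6 = (-0.8749, -0.4842)
  (0,1): δ = 92.65°  ·
  (0,2): δ = 64.53°  ·
  (0,3): δ = 6.48°  ✓
  (0,4): δ = 54.47°  ·
  (0,5): δ = 80.05°  ·
  (0,6): δ = 95.70°  ·
  (1,2): δ = 151.88°  ·
  (1,3): δ = 80.87°  ·
  (1,4): δ = 32.88°  ·
  (1,5): δ = 7.29°  ✓
  (1,6): δ = 8.35°  ✓
  (2,3): δ = 108.99°  ·
  (2,4): δ = 61.00°  ·
  (2,5): δ = 35.42°  ·
  (2,6): δ = 19.77°  ·
  (3,4): δ = 132.01°  ·
  (3,5): δ = 106.43°  ·
  (3,6): δ = 90.78°  ·
  (4,5): δ = 154.42°  ·
  (4,6): δ = 138.77°  ·
  (5,6): δ = 164.36°  ·
antipodal pairs: 3

count = 3; pairs: (0,3), (1,5), (1,6)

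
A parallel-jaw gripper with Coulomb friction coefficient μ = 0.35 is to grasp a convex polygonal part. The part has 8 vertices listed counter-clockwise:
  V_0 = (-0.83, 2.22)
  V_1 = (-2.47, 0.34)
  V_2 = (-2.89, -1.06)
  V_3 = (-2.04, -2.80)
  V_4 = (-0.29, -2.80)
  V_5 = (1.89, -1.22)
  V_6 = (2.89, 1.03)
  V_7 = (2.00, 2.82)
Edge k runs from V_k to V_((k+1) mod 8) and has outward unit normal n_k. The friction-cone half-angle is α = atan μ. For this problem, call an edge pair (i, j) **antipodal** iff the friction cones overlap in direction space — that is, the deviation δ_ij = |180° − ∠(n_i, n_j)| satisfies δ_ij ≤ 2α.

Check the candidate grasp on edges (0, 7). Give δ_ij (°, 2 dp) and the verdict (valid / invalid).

δ = 143.07°, invalid

α = atan 0.35 = 19.29°;  2α = 38.58°
edge 0: e_0 = (-1.64, -1.88);  n_0 = (-0.7536, +0.6574)
edge 7: e_7 = (-2.83, -0.60);  n_7 = (-0.2074, +0.9783)
∠(n_0, n_7) = 36.93°
δ = |180° − 36.93°| = 143.07°
143.07° > 2α = 38.58°  →  invalid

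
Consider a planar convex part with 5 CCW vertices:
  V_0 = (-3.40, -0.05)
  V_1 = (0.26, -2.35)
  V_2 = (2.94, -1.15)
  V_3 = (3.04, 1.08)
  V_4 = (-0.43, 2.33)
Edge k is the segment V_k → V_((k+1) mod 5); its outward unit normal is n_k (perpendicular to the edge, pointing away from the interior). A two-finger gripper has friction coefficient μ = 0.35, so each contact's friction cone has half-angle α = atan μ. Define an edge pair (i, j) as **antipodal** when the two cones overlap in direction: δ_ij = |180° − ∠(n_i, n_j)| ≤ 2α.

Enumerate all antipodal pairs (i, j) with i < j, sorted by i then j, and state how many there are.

count = 2; pairs: (0,3), (1,4)

α = atan 0.35 = 19.29°;  2α = 38.58°
n_0 = (-0.5321, -0.8467)
n_1 = (+0.4087, -0.9127)
n_2 = (+0.9990, -0.0448)
n_3 = (+0.3389, +0.9408)
n_4 = (-0.6253, +0.7804)
  (0,1): δ = 123.73°  ·
  (0,2): δ = 60.42°  ·
  (0,3): δ = 12.34°  ✓
  (0,4): δ = 70.85°  ·
  (1,2): δ = 116.69°  ·
  (1,3): δ = 43.93°  ·
  (1,4): δ = 14.59°  ✓
  (2,3): δ = 107.24°  ·
  (2,4): δ = 48.73°  ·
  (3,4): δ = 121.48°  ·
antipodal pairs: 2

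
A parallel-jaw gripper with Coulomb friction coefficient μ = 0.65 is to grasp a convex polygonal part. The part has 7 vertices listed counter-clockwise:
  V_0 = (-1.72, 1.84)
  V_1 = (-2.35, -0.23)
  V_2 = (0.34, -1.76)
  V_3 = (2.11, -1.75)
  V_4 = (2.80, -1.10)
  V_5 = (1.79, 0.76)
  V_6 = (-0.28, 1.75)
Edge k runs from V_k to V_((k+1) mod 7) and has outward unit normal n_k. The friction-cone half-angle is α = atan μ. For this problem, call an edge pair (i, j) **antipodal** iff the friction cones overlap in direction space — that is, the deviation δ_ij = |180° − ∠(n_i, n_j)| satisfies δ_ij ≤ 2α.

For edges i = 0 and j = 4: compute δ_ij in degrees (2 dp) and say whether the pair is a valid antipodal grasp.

δ = 45.43°, valid

α = atan 0.65 = 33.02°;  2α = 66.05°
edge 0: e_0 = (-0.63, -2.07);  n_0 = (-0.9567, +0.2912)
edge 4: e_4 = (-1.01, +1.86);  n_4 = (+0.8788, +0.4772)
∠(n_0, n_4) = 134.57°
δ = |180° − 134.57°| = 45.43°
45.43° ≤ 2α = 66.05°  →  valid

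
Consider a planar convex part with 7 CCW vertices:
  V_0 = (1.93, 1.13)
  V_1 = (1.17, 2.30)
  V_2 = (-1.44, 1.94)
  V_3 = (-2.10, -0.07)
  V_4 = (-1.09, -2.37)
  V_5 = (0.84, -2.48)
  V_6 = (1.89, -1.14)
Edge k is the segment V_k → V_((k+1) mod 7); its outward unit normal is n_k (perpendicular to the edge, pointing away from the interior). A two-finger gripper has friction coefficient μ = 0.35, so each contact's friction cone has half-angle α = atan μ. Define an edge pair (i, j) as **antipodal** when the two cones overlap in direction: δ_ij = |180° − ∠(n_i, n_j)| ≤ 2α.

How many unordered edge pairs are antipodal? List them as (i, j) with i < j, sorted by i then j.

count = 5; pairs: (0,3), (1,4), (2,5), (2,6), (3,6)

α = atan 0.35 = 19.29°;  2α = 38.58°
n_0 = (+0.8386, +0.5447)
n_1 = (-0.1366, +0.9906)
n_2 = (-0.9501, +0.3120)
n_3 = (-0.9156, -0.4021)
n_4 = (-0.0569, -0.9984)
n_5 = (+0.7871, -0.6168)
n_6 = (+0.9998, -0.0176)
  (0,1): δ = 115.15°  ·
  (0,2): δ = 51.18°  ·
  (0,3): δ = 9.30°  ✓
  (0,4): δ = 53.73°  ·
  (0,5): δ = 108.91°  ·
  (0,6): δ = 145.98°  ·
  (1,2): δ = 116.03°  ·
  (1,3): δ = 74.15°  ·
  (1,4): δ = 11.12°  ✓
  (1,5): δ = 44.07°  ·
  (1,6): δ = 81.14°  ·
  (2,3): δ = 138.11°  ·
  (2,4): δ = 75.08°  ·
  (2,5): δ = 19.90°  ✓
  (2,6): δ = 17.17°  ✓
  (3,4): δ = 116.97°  ·
  (3,5): δ = 61.79°  ·
  (3,6): δ = 24.72°  ✓
  (4,5): δ = 124.82°  ·
  (4,6): δ = 87.75°  ·
  (5,6): δ = 142.93°  ·
antipodal pairs: 5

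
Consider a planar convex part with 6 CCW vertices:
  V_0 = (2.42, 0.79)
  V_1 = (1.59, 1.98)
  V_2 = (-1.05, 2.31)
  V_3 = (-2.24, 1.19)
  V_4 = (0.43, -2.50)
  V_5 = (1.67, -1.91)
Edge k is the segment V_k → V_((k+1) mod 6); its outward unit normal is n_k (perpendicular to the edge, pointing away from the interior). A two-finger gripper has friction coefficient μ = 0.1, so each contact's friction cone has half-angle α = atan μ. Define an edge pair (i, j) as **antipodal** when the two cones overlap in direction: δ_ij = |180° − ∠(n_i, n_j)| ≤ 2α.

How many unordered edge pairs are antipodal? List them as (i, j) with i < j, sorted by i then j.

count = 1; pairs: (0,3)

α = atan 0.1 = 5.71°;  2α = 11.42°
n_0 = (+0.8202, +0.5721)
n_1 = (+0.1240, +0.9923)
n_2 = (-0.6854, +0.7282)
n_3 = (-0.8102, -0.5862)
n_4 = (+0.4297, -0.9030)
n_5 = (+0.9635, -0.2676)
  (0,1): δ = 132.02°  ·
  (0,2): δ = 81.63°  ·
  (0,3): δ = 0.99°  ✓
  (0,4): δ = 80.55°  ·
  (0,5): δ = 129.58°  ·
  (1,2): δ = 129.61°  ·
  (1,3): δ = 46.99°  ·
  (1,4): δ = 32.57°  ·
  (1,5): δ = 81.60°  ·
  (2,3): δ = 97.38°  ·
  (2,4): δ = 17.82°  ·
  (2,5): δ = 31.21°  ·
  (3,4): δ = 100.44°  ·
  (3,5): δ = 51.41°  ·
  (4,5): δ = 130.97°  ·
antipodal pairs: 1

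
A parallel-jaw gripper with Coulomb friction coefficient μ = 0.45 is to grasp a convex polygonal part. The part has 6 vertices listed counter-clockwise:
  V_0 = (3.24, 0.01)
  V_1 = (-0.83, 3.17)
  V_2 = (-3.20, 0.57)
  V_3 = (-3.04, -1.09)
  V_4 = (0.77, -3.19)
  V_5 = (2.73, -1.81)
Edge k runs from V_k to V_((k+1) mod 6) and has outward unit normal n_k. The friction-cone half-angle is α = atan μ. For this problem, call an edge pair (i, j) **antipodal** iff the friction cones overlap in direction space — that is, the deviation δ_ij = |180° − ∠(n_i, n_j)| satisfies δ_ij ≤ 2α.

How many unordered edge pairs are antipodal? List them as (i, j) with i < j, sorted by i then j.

α = atan 0.45 = 24.23°;  2α = 48.46°
n_0 = (+0.6133, +0.7899)
n_1 = (-0.7390, +0.6737)
n_2 = (-0.9954, -0.0959)
n_3 = (-0.4827, -0.8758)
n_4 = (+0.5757, -0.8177)
n_5 = (+0.9629, -0.2698)
  (0,1): δ = 94.52°  ·
  (0,2): δ = 46.67°  ✓
  (0,3): δ = 8.96°  ✓
  (0,4): δ = 72.97°  ·
  (0,5): δ = 112.17°  ·
  (1,2): δ = 132.14°  ·
  (1,3): δ = 76.51°  ·
  (1,4): δ = 12.50°  ✓
  (1,5): δ = 26.70°  ✓
  (2,3): δ = 124.37°  ·
  (2,4): δ = 60.36°  ·
  (2,5): δ = 21.16°  ✓
  (3,4): δ = 115.99°  ·
  (3,5): δ = 76.79°  ·
  (4,5): δ = 140.80°  ·
antipodal pairs: 5

count = 5; pairs: (0,2), (0,3), (1,4), (1,5), (2,5)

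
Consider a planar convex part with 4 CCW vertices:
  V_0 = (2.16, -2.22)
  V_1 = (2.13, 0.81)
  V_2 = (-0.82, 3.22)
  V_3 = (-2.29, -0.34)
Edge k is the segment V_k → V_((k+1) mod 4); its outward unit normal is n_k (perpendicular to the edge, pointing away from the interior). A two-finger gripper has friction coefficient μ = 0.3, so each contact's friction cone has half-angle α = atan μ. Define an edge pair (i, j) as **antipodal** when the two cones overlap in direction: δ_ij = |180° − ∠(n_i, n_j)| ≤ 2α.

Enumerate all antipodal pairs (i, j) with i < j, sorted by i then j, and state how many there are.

count = 2; pairs: (0,2), (1,3)

α = atan 0.3 = 16.70°;  2α = 33.40°
n_0 = (+1.0000, +0.0099)
n_1 = (+0.6327, +0.7744)
n_2 = (-0.9243, +0.3817)
n_3 = (-0.3892, -0.9212)
  (0,1): δ = 129.81°  ·
  (0,2): δ = 23.00°  ✓
  (0,3): δ = 66.53°  ·
  (1,2): δ = 73.19°  ·
  (1,3): δ = 16.34°  ✓
  (2,3): δ = 90.47°  ·
antipodal pairs: 2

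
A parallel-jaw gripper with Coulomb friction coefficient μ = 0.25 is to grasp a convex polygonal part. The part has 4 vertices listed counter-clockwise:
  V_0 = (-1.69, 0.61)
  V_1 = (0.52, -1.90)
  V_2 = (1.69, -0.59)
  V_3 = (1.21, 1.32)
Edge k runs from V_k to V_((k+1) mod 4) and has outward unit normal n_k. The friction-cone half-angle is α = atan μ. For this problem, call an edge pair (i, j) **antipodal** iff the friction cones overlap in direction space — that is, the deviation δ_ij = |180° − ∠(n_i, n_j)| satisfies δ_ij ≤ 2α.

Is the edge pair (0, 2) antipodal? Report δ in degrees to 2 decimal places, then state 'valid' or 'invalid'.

α = atan 0.25 = 14.04°;  2α = 28.07°
edge 0: e_0 = (+2.21, -2.51);  n_0 = (-0.7505, -0.6608)
edge 2: e_2 = (-0.48, +1.91);  n_2 = (+0.9698, +0.2437)
∠(n_0, n_2) = 152.74°
δ = |180° − 152.74°| = 27.26°
27.26° ≤ 2α = 28.07°  →  valid

δ = 27.26°, valid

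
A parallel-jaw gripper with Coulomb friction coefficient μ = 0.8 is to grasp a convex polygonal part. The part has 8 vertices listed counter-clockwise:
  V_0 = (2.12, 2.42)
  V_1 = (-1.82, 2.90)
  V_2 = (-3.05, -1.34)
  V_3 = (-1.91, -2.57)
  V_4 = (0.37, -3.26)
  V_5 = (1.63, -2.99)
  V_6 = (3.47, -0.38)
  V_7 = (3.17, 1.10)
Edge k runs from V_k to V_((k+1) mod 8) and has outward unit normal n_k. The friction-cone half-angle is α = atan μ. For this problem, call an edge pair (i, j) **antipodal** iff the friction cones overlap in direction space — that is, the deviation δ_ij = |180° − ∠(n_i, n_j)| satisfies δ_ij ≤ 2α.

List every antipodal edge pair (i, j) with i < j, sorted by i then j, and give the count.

α = atan 0.8 = 38.66°;  2α = 77.32°
n_0 = (+0.1209, +0.9927)
n_1 = (-0.9604, +0.2786)
n_2 = (-0.7334, -0.6798)
n_3 = (-0.2897, -0.9571)
n_4 = (+0.2095, -0.9778)
n_5 = (+0.8173, -0.5762)
n_6 = (+0.9801, +0.1987)
n_7 = (+0.7826, +0.6225)
  (0,1): δ = 99.23°  ·
  (0,2): δ = 40.23°  ✓
  (0,3): δ = 9.89°  ✓
  (0,4): δ = 19.04°  ✓
  (0,5): δ = 61.76°  ✓
  (0,6): δ = 108.40°  ·
  (0,7): δ = 135.45°  ·
  (1,2): δ = 121.00°  ·
  (1,3): δ = 90.66°  ·
  (1,4): δ = 61.73°  ✓
  (1,5): δ = 19.01°  ✓
  (1,6): δ = 27.64°  ✓
  (1,7): δ = 54.68°  ✓
  (2,3): δ = 149.66°  ·
  (2,4): δ = 120.73°  ·
  (2,5): δ = 78.01°  ·
  (2,6): δ = 31.37°  ✓
  (2,7): δ = 4.32°  ✓
  (3,4): δ = 151.07°  ·
  (3,5): δ = 108.35°  ·
  (3,6): δ = 61.70°  ✓
  (3,7): δ = 34.66°  ✓
  (4,5): δ = 137.28°  ·
  (4,6): δ = 90.64°  ·
  (4,7): δ = 63.59°  ✓
  (5,6): δ = 133.36°  ·
  (5,7): δ = 106.32°  ·
  (6,7): δ = 152.96°  ·
antipodal pairs: 13

count = 13; pairs: (0,2), (0,3), (0,4), (0,5), (1,4), (1,5), (1,6), (1,7), (2,6), (2,7), (3,6), (3,7), (4,7)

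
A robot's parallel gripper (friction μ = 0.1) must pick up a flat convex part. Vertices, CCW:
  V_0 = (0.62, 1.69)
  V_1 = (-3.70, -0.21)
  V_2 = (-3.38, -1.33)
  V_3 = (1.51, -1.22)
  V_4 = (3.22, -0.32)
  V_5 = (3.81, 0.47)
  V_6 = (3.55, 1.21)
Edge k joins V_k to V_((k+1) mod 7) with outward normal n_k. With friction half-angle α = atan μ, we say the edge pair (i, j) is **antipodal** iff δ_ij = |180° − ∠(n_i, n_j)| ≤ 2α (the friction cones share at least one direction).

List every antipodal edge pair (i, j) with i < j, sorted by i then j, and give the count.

count = 3; pairs: (0,3), (1,5), (2,6)

α = atan 0.1 = 5.71°;  2α = 11.42°
n_0 = (-0.4026, +0.9154)
n_1 = (-0.9615, -0.2747)
n_2 = (+0.0225, -0.9997)
n_3 = (+0.4657, -0.8849)
n_4 = (+0.8012, -0.5984)
n_5 = (+0.9435, +0.3315)
n_6 = (+0.1617, +0.9868)
  (0,1): δ = 97.80°  ·
  (0,2): δ = 22.45°  ·
  (0,3): δ = 4.02°  ✓
  (0,4): δ = 29.51°  ·
  (0,5): δ = 85.62°  ·
  (0,6): δ = 146.96°  ·
  (1,2): δ = 104.66°  ·
  (1,3): δ = 78.19°  ·
  (1,4): δ = 52.70°  ·
  (1,5): δ = 3.41°  ✓
  (1,6): δ = 64.75°  ·
  (2,3): δ = 153.53°  ·
  (2,4): δ = 128.04°  ·
  (2,5): δ = 71.93°  ·
  (2,6): δ = 10.59°  ✓
  (3,4): δ = 154.51°  ·
  (3,5): δ = 98.40°  ·
  (3,6): δ = 37.06°  ·
  (4,5): δ = 123.89°  ·
  (4,6): δ = 62.55°  ·
  (5,6): δ = 118.66°  ·
antipodal pairs: 3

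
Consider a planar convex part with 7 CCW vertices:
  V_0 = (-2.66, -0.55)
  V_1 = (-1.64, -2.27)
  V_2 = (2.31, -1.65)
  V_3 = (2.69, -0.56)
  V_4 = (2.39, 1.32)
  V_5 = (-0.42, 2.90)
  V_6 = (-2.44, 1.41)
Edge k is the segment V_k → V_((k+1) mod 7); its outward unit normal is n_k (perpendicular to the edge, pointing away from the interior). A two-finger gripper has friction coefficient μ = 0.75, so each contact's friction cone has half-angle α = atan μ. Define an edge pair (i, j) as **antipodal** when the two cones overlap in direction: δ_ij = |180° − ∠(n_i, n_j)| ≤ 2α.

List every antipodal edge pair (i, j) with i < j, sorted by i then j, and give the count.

α = atan 0.75 = 36.87°;  2α = 73.74°
n_0 = (-0.8601, -0.5101)
n_1 = (+0.1551, -0.9879)
n_2 = (+0.9443, -0.3292)
n_3 = (+0.9875, +0.1576)
n_4 = (+0.4901, +0.8717)
n_5 = (-0.5936, +0.8048)
n_6 = (-0.9938, +0.1115)
  (0,1): δ = 111.75°  ·
  (0,2): δ = 49.89°  ✓
  (0,3): δ = 21.60°  ✓
  (0,4): δ = 29.98°  ✓
  (0,5): δ = 95.74°  ·
  (0,6): δ = 142.93°  ·
  (1,2): δ = 118.14°  ·
  (1,3): δ = 89.85°  ·
  (1,4): δ = 38.27°  ✓
  (1,5): δ = 27.49°  ✓
  (1,6): δ = 74.68°  ·
  (2,3): δ = 151.71°  ·
  (2,4): δ = 100.13°  ·
  (2,5): δ = 34.37°  ✓
  (2,6): δ = 12.82°  ✓
  (3,4): δ = 128.41°  ·
  (3,5): δ = 62.65°  ✓
  (3,6): δ = 15.47°  ✓
  (4,5): δ = 114.24°  ·
  (4,6): δ = 67.06°  ✓
  (5,6): δ = 132.82°  ·
antipodal pairs: 10

count = 10; pairs: (0,2), (0,3), (0,4), (1,4), (1,5), (2,5), (2,6), (3,5), (3,6), (4,6)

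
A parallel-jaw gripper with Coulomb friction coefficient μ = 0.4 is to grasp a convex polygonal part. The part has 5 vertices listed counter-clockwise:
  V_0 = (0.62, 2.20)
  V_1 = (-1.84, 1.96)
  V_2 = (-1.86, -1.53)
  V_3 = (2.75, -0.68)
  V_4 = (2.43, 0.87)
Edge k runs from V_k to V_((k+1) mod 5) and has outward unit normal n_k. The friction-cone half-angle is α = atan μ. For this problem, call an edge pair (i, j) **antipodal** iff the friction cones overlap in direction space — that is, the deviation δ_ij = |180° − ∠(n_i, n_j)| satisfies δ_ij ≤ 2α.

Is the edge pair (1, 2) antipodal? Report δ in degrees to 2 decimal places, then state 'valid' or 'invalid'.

δ = 79.22°, invalid

α = atan 0.4 = 21.80°;  2α = 43.60°
edge 1: e_1 = (-0.02, -3.49);  n_1 = (-1.0000, +0.0057)
edge 2: e_2 = (+4.61, +0.85);  n_2 = (+0.1813, -0.9834)
∠(n_1, n_2) = 100.78°
δ = |180° − 100.78°| = 79.22°
79.22° > 2α = 43.60°  →  invalid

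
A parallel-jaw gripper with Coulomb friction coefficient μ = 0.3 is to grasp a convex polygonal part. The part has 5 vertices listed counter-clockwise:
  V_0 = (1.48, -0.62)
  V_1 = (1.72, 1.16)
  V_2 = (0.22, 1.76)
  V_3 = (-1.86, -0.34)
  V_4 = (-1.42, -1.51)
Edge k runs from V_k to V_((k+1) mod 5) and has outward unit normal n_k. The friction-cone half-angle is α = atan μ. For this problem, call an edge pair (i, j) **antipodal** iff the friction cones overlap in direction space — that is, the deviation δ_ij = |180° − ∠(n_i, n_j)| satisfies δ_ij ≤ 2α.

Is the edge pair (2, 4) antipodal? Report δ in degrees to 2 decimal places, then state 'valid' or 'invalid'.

α = atan 0.3 = 16.70°;  2α = 33.40°
edge 2: e_2 = (-2.08, -2.10);  n_2 = (-0.7105, +0.7037)
edge 4: e_4 = (+2.90, +0.89);  n_4 = (+0.2934, -0.9560)
∠(n_2, n_4) = 151.79°
δ = |180° − 151.79°| = 28.21°
28.21° ≤ 2α = 33.40°  →  valid

δ = 28.21°, valid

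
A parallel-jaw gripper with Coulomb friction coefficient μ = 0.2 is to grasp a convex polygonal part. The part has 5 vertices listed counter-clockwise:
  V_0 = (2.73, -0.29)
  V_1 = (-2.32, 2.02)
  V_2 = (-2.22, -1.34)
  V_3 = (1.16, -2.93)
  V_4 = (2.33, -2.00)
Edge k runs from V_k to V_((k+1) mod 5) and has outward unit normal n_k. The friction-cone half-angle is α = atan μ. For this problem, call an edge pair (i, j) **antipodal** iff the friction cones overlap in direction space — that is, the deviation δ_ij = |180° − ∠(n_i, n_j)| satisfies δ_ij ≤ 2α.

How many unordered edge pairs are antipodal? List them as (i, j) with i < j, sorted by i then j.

count = 2; pairs: (0,2), (1,4)

α = atan 0.2 = 11.31°;  2α = 22.62°
n_0 = (+0.4160, +0.9094)
n_1 = (-0.9996, -0.0297)
n_2 = (-0.4257, -0.9049)
n_3 = (+0.6222, -0.7828)
n_4 = (+0.9737, -0.2278)
  (0,1): δ = 63.71°  ·
  (0,2): δ = 0.61°  ✓
  (0,3): δ = 63.06°  ·
  (0,4): δ = 101.41°  ·
  (1,2): δ = 116.90°  ·
  (1,3): δ = 53.22°  ·
  (1,4): δ = 14.87°  ✓
  (2,3): δ = 116.33°  ·
  (2,4): δ = 77.97°  ·
  (3,4): δ = 141.65°  ·
antipodal pairs: 2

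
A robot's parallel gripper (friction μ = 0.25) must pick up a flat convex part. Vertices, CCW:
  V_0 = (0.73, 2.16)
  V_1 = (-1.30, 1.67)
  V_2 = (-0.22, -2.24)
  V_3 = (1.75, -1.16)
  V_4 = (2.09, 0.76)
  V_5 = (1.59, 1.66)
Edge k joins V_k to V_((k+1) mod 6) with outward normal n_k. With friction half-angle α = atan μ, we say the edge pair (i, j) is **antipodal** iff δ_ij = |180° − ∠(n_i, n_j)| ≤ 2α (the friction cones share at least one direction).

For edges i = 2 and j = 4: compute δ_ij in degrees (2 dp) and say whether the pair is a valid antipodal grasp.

α = atan 0.25 = 14.04°;  2α = 28.07°
edge 2: e_2 = (+1.97, +1.08);  n_2 = (+0.4807, -0.8769)
edge 4: e_4 = (-0.50, +0.90);  n_4 = (+0.8742, +0.4856)
∠(n_2, n_4) = 90.32°
δ = |180° − 90.32°| = 89.68°
89.68° > 2α = 28.07°  →  invalid

δ = 89.68°, invalid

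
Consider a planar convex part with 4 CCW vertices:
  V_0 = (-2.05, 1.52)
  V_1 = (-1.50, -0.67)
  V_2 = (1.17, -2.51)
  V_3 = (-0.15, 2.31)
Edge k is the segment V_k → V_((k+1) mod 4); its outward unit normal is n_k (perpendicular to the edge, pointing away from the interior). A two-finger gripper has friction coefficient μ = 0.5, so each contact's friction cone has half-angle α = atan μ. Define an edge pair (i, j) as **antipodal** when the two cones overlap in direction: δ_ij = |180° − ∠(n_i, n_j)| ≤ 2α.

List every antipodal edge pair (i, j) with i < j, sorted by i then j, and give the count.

α = atan 0.5 = 26.57°;  2α = 53.13°
n_0 = (-0.9699, -0.2436)
n_1 = (-0.5674, -0.8234)
n_2 = (+0.9645, +0.2641)
n_3 = (-0.3839, +0.9234)
  (0,1): δ = 138.67°  ·
  (0,2): δ = 1.22°  ✓
  (0,3): δ = 98.48°  ·
  (1,2): δ = 40.11°  ✓
  (1,3): δ = 57.15°  ·
  (2,3): δ = 82.74°  ·
antipodal pairs: 2

count = 2; pairs: (0,2), (1,2)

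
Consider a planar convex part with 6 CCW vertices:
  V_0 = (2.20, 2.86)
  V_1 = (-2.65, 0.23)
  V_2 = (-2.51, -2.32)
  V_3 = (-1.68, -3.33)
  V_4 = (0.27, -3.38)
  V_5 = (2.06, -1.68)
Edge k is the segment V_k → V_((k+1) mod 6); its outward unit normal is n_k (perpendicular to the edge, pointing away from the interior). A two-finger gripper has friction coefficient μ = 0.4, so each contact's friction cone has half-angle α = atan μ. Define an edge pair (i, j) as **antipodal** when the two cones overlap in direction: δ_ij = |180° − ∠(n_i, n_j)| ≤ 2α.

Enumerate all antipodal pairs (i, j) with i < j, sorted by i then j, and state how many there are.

count = 4; pairs: (0,3), (0,4), (1,5), (2,5)

α = atan 0.4 = 21.80°;  2α = 43.60°
n_0 = (-0.4767, +0.8791)
n_1 = (-0.9985, -0.0548)
n_2 = (-0.7726, -0.6349)
n_3 = (-0.0256, -0.9997)
n_4 = (+0.6886, -0.7251)
n_5 = (+0.9995, -0.0308)
  (0,1): δ = 115.33°  ·
  (0,2): δ = 79.06°  ·
  (0,3): δ = 29.94°  ✓
  (0,4): δ = 15.05°  ✓
  (0,5): δ = 59.76°  ·
  (1,2): δ = 143.73°  ·
  (1,3): δ = 94.61°  ·
  (1,4): δ = 49.62°  ·
  (1,5): δ = 4.91°  ✓
  (2,3): δ = 130.88°  ·
  (2,4): δ = 85.89°  ·
  (2,5): δ = 41.18°  ✓
  (3,4): δ = 135.01°  ·
  (3,5): δ = 90.30°  ·
  (4,5): δ = 135.29°  ·
antipodal pairs: 4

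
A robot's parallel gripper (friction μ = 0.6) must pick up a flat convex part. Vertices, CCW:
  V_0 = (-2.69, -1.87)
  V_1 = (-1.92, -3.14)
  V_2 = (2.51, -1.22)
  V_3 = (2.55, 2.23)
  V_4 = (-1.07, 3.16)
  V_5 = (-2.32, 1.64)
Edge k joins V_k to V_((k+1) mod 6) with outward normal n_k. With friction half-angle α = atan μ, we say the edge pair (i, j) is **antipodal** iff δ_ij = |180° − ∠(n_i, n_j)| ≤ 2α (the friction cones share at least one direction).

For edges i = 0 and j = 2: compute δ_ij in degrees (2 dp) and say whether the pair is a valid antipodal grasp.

δ = 31.89°, valid

α = atan 0.6 = 30.96°;  2α = 61.93°
edge 0: e_0 = (+0.77, -1.27);  n_0 = (-0.8551, -0.5185)
edge 2: e_2 = (+0.04, +3.45);  n_2 = (+0.9999, -0.0116)
∠(n_0, n_2) = 148.11°
δ = |180° − 148.11°| = 31.89°
31.89° ≤ 2α = 61.93°  →  valid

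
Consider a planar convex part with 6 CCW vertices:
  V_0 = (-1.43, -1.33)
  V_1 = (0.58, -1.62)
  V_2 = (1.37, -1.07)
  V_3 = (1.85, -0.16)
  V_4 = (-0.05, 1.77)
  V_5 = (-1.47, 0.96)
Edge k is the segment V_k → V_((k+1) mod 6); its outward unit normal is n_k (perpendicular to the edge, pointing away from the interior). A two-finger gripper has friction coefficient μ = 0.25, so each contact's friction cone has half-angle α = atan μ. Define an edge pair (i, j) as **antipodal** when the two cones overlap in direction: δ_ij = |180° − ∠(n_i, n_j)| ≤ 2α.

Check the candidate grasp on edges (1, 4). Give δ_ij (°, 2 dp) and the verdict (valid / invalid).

δ = 5.14°, valid

α = atan 0.25 = 14.04°;  2α = 28.07°
edge 1: e_1 = (+0.79, +0.55);  n_1 = (+0.5714, -0.8207)
edge 4: e_4 = (-1.42, -0.81);  n_4 = (-0.4955, +0.8686)
∠(n_1, n_4) = 174.86°
δ = |180° − 174.86°| = 5.14°
5.14° ≤ 2α = 28.07°  →  valid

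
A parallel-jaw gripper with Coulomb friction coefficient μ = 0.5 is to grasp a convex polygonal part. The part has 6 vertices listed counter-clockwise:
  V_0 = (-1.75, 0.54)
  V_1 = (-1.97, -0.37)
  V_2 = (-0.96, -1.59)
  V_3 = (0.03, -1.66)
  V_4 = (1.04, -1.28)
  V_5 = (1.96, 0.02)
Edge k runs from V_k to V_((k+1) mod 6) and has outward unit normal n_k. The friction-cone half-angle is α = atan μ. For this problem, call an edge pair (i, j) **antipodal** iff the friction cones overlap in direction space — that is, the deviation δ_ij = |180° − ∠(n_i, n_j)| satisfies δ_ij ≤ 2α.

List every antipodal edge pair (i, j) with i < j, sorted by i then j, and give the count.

count = 4; pairs: (0,4), (1,5), (2,5), (3,5)

α = atan 0.5 = 26.57°;  2α = 53.13°
n_0 = (-0.9720, +0.2350)
n_1 = (-0.7703, -0.6377)
n_2 = (-0.0705, -0.9975)
n_3 = (+0.3521, -0.9359)
n_4 = (+0.8163, -0.5777)
n_5 = (+0.1388, +0.9903)
  (0,1): δ = 126.79°  ·
  (0,2): δ = 80.45°  ·
  (0,3): δ = 55.79°  ·
  (0,4): δ = 21.70°  ✓
  (0,5): δ = 95.61°  ·
  (1,2): δ = 133.66°  ·
  (1,3): δ = 109.00°  ·
  (1,4): δ = 74.91°  ·
  (1,5): δ = 42.40°  ✓
  (2,3): δ = 155.34°  ·
  (2,4): δ = 121.24°  ·
  (2,5): δ = 3.93°  ✓
  (3,4): δ = 145.90°  ·
  (3,5): δ = 28.60°  ✓
  (4,5): δ = 62.69°  ·
antipodal pairs: 4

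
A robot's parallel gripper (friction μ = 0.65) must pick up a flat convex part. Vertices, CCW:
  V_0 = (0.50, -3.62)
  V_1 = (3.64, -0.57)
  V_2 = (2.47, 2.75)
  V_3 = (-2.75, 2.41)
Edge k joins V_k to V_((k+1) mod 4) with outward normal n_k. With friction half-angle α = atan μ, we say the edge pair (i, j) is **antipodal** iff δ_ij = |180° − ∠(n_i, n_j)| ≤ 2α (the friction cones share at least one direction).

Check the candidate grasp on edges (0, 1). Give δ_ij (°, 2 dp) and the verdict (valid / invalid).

δ = 114.75°, invalid

α = atan 0.65 = 33.02°;  2α = 66.05°
edge 0: e_0 = (+3.14, +3.05);  n_0 = (+0.6968, -0.7173)
edge 1: e_1 = (-1.17, +3.32);  n_1 = (+0.9431, +0.3324)
∠(n_0, n_1) = 65.25°
δ = |180° − 65.25°| = 114.75°
114.75° > 2α = 66.05°  →  invalid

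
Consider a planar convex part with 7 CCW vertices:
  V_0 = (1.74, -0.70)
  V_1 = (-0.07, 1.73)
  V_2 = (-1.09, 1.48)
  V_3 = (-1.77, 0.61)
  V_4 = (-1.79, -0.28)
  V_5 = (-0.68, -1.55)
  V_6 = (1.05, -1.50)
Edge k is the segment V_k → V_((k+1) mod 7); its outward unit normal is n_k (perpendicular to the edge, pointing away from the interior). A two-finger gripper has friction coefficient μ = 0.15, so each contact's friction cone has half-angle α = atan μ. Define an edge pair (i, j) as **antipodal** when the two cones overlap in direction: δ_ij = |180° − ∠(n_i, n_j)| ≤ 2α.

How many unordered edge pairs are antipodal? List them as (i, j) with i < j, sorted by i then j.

count = 3; pairs: (0,4), (1,5), (2,6)

α = atan 0.15 = 8.53°;  2α = 17.06°
n_0 = (+0.8020, +0.5974)
n_1 = (-0.2381, +0.9713)
n_2 = (-0.7879, +0.6158)
n_3 = (-0.9997, +0.0225)
n_4 = (-0.7529, -0.6581)
n_5 = (+0.0289, -0.9996)
n_6 = (+0.7572, -0.6531)
  (0,1): δ = 112.91°  ·
  (0,2): δ = 74.69°  ·
  (0,3): δ = 37.97°  ·
  (0,4): δ = 4.47°  ✓
  (0,5): δ = 54.97°  ·
  (0,6): δ = 102.54°  ·
  (1,2): δ = 141.78°  ·
  (1,3): δ = 105.06°  ·
  (1,4): δ = 62.62°  ·
  (1,5): δ = 12.12°  ✓
  (1,6): δ = 35.45°  ·
  (2,3): δ = 143.28°  ·
  (2,4): δ = 100.83°  ·
  (2,5): δ = 50.33°  ·
  (2,6): δ = 2.77°  ✓
  (3,4): δ = 137.56°  ·
  (3,5): δ = 87.06°  ·
  (3,6): δ = 39.49°  ·
  (4,5): δ = 129.50°  ·
  (4,6): δ = 81.93°  ·
  (5,6): δ = 132.43°  ·
antipodal pairs: 3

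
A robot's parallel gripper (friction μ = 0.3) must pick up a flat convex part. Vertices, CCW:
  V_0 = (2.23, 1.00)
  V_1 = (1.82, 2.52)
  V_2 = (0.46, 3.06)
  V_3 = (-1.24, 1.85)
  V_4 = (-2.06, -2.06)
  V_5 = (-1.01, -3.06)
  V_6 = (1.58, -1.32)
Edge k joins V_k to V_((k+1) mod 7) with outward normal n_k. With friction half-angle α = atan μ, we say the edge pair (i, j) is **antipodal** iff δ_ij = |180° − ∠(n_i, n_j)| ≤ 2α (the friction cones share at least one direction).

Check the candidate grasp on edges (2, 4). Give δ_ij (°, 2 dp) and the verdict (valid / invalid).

α = atan 0.3 = 16.70°;  2α = 33.40°
edge 2: e_2 = (-1.70, -1.21);  n_2 = (-0.5799, +0.8147)
edge 4: e_4 = (+1.05, -1.00);  n_4 = (-0.6897, -0.7241)
∠(n_2, n_4) = 100.96°
δ = |180° − 100.96°| = 79.04°
79.04° > 2α = 33.40°  →  invalid

δ = 79.04°, invalid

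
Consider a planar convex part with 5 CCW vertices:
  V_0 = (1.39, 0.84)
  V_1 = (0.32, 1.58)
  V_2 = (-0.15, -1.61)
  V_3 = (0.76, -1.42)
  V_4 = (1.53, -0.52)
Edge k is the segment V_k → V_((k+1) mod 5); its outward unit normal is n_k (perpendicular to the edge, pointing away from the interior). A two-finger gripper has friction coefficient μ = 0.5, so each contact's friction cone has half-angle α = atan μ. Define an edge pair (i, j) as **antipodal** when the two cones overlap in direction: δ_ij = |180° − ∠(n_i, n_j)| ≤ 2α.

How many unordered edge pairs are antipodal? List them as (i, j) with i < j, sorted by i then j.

α = atan 0.5 = 26.57°;  2α = 53.13°
n_0 = (+0.5688, +0.8225)
n_1 = (-0.9893, +0.1458)
n_2 = (+0.2044, -0.9789)
n_3 = (+0.7599, -0.6501)
n_4 = (+0.9947, +0.1024)
  (0,1): δ = 63.71°  ·
  (0,2): δ = 46.46°  ✓
  (0,3): δ = 84.12°  ·
  (0,4): δ = 130.54°  ·
  (1,2): δ = 69.83°  ·
  (1,3): δ = 32.17°  ✓
  (1,4): δ = 14.26°  ✓
  (2,3): δ = 142.34°  ·
  (2,4): δ = 95.92°  ·
  (3,4): δ = 133.57°  ·
antipodal pairs: 3

count = 3; pairs: (0,2), (1,3), (1,4)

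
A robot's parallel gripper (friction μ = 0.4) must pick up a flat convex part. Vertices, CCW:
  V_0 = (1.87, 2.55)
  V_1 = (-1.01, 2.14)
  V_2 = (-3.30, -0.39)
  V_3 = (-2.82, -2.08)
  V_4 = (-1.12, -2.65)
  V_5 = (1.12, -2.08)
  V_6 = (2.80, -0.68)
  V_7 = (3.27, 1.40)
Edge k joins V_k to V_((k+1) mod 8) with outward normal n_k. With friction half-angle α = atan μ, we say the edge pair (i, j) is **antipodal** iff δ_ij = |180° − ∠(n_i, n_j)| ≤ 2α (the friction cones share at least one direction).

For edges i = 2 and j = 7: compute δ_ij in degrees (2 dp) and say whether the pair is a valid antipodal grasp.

α = atan 0.4 = 21.80°;  2α = 43.60°
edge 2: e_2 = (+0.48, -1.69);  n_2 = (-0.9620, -0.2732)
edge 7: e_7 = (-1.40, +1.15);  n_7 = (+0.6347, +0.7727)
∠(n_2, n_7) = 145.26°
δ = |180° − 145.26°| = 34.74°
34.74° ≤ 2α = 43.60°  →  valid

δ = 34.74°, valid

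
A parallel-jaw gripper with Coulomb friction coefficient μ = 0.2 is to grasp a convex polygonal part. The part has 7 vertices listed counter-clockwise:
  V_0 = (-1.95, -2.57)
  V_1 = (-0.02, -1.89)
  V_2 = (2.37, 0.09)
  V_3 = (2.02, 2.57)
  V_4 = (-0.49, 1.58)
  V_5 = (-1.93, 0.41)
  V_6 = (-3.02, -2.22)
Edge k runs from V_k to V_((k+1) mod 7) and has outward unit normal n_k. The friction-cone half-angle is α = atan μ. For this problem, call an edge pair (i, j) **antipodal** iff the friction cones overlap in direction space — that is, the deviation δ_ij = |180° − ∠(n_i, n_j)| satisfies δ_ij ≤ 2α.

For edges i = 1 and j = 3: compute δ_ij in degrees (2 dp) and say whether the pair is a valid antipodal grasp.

α = atan 0.2 = 11.31°;  2α = 22.62°
edge 1: e_1 = (+2.39, +1.98);  n_1 = (+0.6380, -0.7701)
edge 3: e_3 = (-2.51, -0.99);  n_3 = (-0.3669, +0.9303)
∠(n_1, n_3) = 161.89°
δ = |180° − 161.89°| = 18.11°
18.11° ≤ 2α = 22.62°  →  valid

δ = 18.11°, valid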